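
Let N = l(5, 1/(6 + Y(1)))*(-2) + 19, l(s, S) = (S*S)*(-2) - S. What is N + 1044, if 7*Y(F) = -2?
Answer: 425389/400 ≈ 1063.5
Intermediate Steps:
Y(F) = -2/7 (Y(F) = (⅐)*(-2) = -2/7)
l(s, S) = -S - 2*S² (l(s, S) = S²*(-2) - S = -2*S² - S = -S - 2*S²)
N = 7789/400 (N = -(1 + 2/(6 - 2/7))/(6 - 2/7)*(-2) + 19 = -(1 + 2/(40/7))/40/7*(-2) + 19 = -1*7/40*(1 + 2*(7/40))*(-2) + 19 = -1*7/40*(1 + 7/20)*(-2) + 19 = -1*7/40*27/20*(-2) + 19 = -189/800*(-2) + 19 = 189/400 + 19 = 7789/400 ≈ 19.473)
N + 1044 = 7789/400 + 1044 = 425389/400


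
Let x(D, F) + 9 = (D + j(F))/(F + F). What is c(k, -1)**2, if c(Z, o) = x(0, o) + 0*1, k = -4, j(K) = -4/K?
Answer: 121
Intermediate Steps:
x(D, F) = -9 + (D - 4/F)/(2*F) (x(D, F) = -9 + (D - 4/F)/(F + F) = -9 + (D - 4/F)/((2*F)) = -9 + (D - 4/F)*(1/(2*F)) = -9 + (D - 4/F)/(2*F))
c(Z, o) = -9 - 2/o**2 (c(Z, o) = (-9 - 2/o**2 + (1/2)*0/o) + 0*1 = (-9 - 2/o**2 + 0) + 0 = (-9 - 2/o**2) + 0 = -9 - 2/o**2)
c(k, -1)**2 = (-9 - 2/(-1)**2)**2 = (-9 - 2*1)**2 = (-9 - 2)**2 = (-11)**2 = 121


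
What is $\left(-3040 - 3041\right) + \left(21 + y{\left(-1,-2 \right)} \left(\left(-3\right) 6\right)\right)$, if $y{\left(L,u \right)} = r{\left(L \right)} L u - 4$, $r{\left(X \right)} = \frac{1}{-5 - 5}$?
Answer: $- \frac{29922}{5} \approx -5984.4$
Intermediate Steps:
$r{\left(X \right)} = - \frac{1}{10}$ ($r{\left(X \right)} = \frac{1}{-10} = - \frac{1}{10}$)
$y{\left(L,u \right)} = -4 - \frac{L u}{10}$ ($y{\left(L,u \right)} = - \frac{L}{10} u - 4 = - \frac{L u}{10} - 4 = -4 - \frac{L u}{10}$)
$\left(-3040 - 3041\right) + \left(21 + y{\left(-1,-2 \right)} \left(\left(-3\right) 6\right)\right) = \left(-3040 - 3041\right) + \left(21 + \left(-4 - \left(- \frac{1}{10}\right) \left(-2\right)\right) \left(\left(-3\right) 6\right)\right) = -6081 + \left(21 + \left(-4 - \frac{1}{5}\right) \left(-18\right)\right) = -6081 + \left(21 - - \frac{378}{5}\right) = -6081 + \left(21 + \frac{378}{5}\right) = -6081 + \frac{483}{5} = - \frac{29922}{5}$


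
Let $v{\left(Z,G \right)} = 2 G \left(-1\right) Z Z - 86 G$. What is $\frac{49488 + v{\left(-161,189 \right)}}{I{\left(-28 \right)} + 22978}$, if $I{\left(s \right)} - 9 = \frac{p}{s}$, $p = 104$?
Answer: $- \frac{68354328}{160883} \approx -424.87$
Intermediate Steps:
$v{\left(Z,G \right)} = - 86 G - 2 G Z^{2}$ ($v{\left(Z,G \right)} = - 2 G Z Z - 86 G = - 2 G Z^{2} - 86 G = - 86 G - 2 G Z^{2}$)
$I{\left(s \right)} = 9 + \frac{104}{s}$
$\frac{49488 + v{\left(-161,189 \right)}}{I{\left(-28 \right)} + 22978} = \frac{49488 - 378 \left(43 + \left(-161\right)^{2}\right)}{\left(9 + \frac{104}{-28}\right) + 22978} = \frac{49488 - 378 \left(43 + 25921\right)}{\left(9 + 104 \left(- \frac{1}{28}\right)\right) + 22978} = \frac{49488 - 378 \cdot 25964}{\left(9 - \frac{26}{7}\right) + 22978} = \frac{49488 - 9814392}{\frac{37}{7} + 22978} = - \frac{9764904}{\frac{160883}{7}} = \left(-9764904\right) \frac{7}{160883} = - \frac{68354328}{160883}$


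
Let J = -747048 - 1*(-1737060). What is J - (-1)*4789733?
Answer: 5779745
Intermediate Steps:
J = 990012 (J = -747048 + 1737060 = 990012)
J - (-1)*4789733 = 990012 - (-1)*4789733 = 990012 - 1*(-4789733) = 990012 + 4789733 = 5779745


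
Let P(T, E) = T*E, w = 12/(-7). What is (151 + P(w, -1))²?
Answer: 1142761/49 ≈ 23322.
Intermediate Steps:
w = -12/7 (w = 12*(-⅐) = -12/7 ≈ -1.7143)
P(T, E) = E*T
(151 + P(w, -1))² = (151 - 1*(-12/7))² = (151 + 12/7)² = (1069/7)² = 1142761/49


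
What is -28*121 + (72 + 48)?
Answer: -3268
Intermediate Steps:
-28*121 + (72 + 48) = -3388 + 120 = -3268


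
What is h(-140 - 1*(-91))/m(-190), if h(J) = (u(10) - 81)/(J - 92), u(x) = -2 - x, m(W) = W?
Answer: -31/8930 ≈ -0.0034714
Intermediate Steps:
h(J) = -93/(-92 + J) (h(J) = ((-2 - 1*10) - 81)/(J - 92) = ((-2 - 10) - 81)/(-92 + J) = (-12 - 81)/(-92 + J) = -93/(-92 + J))
h(-140 - 1*(-91))/m(-190) = -93/(-92 + (-140 - 1*(-91)))/(-190) = -93/(-92 + (-140 + 91))*(-1/190) = -93/(-92 - 49)*(-1/190) = -93/(-141)*(-1/190) = -93*(-1/141)*(-1/190) = (31/47)*(-1/190) = -31/8930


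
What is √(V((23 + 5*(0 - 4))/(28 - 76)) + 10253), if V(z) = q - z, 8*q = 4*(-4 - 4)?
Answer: √163985/4 ≈ 101.24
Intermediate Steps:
q = -4 (q = (4*(-4 - 4))/8 = (4*(-8))/8 = (⅛)*(-32) = -4)
V(z) = -4 - z
√(V((23 + 5*(0 - 4))/(28 - 76)) + 10253) = √((-4 - (23 + 5*(0 - 4))/(28 - 76)) + 10253) = √((-4 - (23 + 5*(-4))/(-48)) + 10253) = √((-4 - (23 - 20)*(-1)/48) + 10253) = √((-4 - 3*(-1)/48) + 10253) = √((-4 - 1*(-1/16)) + 10253) = √((-4 + 1/16) + 10253) = √(-63/16 + 10253) = √(163985/16) = √163985/4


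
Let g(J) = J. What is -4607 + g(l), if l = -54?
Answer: -4661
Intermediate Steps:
-4607 + g(l) = -4607 - 54 = -4661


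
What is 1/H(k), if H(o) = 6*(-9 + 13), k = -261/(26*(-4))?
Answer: 1/24 ≈ 0.041667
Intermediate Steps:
k = 261/104 (k = -261/(-104) = -261*(-1/104) = 261/104 ≈ 2.5096)
H(o) = 24 (H(o) = 6*4 = 24)
1/H(k) = 1/24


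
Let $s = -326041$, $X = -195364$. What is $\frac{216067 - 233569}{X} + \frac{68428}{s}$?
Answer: $- \frac{3830999105}{31848336962} \approx -0.12029$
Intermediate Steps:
$\frac{216067 - 233569}{X} + \frac{68428}{s} = \frac{216067 - 233569}{-195364} + \frac{68428}{-326041} = \left(216067 - 233569\right) \left(- \frac{1}{195364}\right) + 68428 \left(- \frac{1}{326041}\right) = \left(-17502\right) \left(- \frac{1}{195364}\right) - \frac{68428}{326041} = \frac{8751}{97682} - \frac{68428}{326041} = - \frac{3830999105}{31848336962}$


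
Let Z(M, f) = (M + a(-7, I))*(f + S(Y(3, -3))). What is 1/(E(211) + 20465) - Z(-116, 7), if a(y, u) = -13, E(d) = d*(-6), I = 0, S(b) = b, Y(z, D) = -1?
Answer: 14860027/19199 ≈ 774.00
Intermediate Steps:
E(d) = -6*d
Z(M, f) = (-1 + f)*(-13 + M) (Z(M, f) = (M - 13)*(f - 1) = (-13 + M)*(-1 + f) = (-1 + f)*(-13 + M))
1/(E(211) + 20465) - Z(-116, 7) = 1/(-6*211 + 20465) - (13 - 1*(-116) - 13*7 - 116*7) = 1/(-1266 + 20465) - (13 + 116 - 91 - 812) = 1/19199 - 1*(-774) = 1/19199 + 774 = 14860027/19199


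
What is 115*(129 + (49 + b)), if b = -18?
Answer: 18400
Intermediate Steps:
115*(129 + (49 + b)) = 115*(129 + (49 - 18)) = 115*(129 + 31) = 115*160 = 18400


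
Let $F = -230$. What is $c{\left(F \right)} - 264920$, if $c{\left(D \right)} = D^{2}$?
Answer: $-212020$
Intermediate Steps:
$c{\left(F \right)} - 264920 = \left(-230\right)^{2} - 264920 = 52900 - 264920 = -212020$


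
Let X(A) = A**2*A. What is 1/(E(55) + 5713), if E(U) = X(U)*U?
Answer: 1/9156338 ≈ 1.0921e-7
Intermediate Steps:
X(A) = A**3
E(U) = U**4 (E(U) = U**3*U = U**4)
1/(E(55) + 5713) = 1/(55**4 + 5713) = 1/(9150625 + 5713) = 1/9156338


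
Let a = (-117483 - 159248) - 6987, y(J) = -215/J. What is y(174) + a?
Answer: -49367147/174 ≈ -2.8372e+5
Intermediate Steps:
a = -283718 (a = -276731 - 6987 = -283718)
y(174) + a = -215/174 - 283718 = -49367147/174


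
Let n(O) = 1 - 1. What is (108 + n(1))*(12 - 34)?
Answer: -2376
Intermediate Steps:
n(O) = 0
(108 + n(1))*(12 - 34) = (108 + 0)*(12 - 34) = 108*(-22) = -2376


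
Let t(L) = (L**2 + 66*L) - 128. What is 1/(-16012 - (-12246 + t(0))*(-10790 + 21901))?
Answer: 1/137471502 ≈ 7.2742e-9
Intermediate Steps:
t(L) = -128 + L**2 + 66*L
1/(-16012 - (-12246 + t(0))*(-10790 + 21901)) = 1/(-16012 - (-12246 + (-128 + 0**2 + 66*0))*(-10790 + 21901)) = 1/(-16012 - (-12246 + (-128 + 0 + 0))*11111) = 1/(-16012 - (-12246 - 128)*11111) = 1/(-16012 - (-12374)*11111) = 1/(-16012 - 1*(-137487514)) = 1/(-16012 + 137487514) = 1/137471502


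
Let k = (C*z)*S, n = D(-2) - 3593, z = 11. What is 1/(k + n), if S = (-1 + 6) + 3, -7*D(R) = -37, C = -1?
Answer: -7/25730 ≈ -0.00027206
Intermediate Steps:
D(R) = 37/7 (D(R) = -⅐*(-37) = 37/7)
S = 8 (S = 5 + 3 = 8)
n = -25114/7 (n = 37/7 - 3593 = -25114/7 ≈ -3587.7)
k = -88 (k = -1*11*8 = -11*8 = -88)
1/(k + n) = 1/(-88 - 25114/7) = 1/(-25730/7) = -7/25730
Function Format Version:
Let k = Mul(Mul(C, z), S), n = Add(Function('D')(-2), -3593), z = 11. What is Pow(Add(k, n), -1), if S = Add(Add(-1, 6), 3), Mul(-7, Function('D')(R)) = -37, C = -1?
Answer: Rational(-7, 25730) ≈ -0.00027206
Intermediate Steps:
Function('D')(R) = Rational(37, 7) (Function('D')(R) = Mul(Rational(-1, 7), -37) = Rational(37, 7))
S = 8 (S = Add(5, 3) = 8)
n = Rational(-25114, 7) (n = Add(Rational(37, 7), -3593) = Rational(-25114, 7) ≈ -3587.7)
k = -88 (k = Mul(Mul(-1, 11), 8) = Mul(-11, 8) = -88)
Pow(Add(k, n), -1) = Pow(Add(-88, Rational(-25114, 7)), -1) = Pow(Rational(-25730, 7), -1) = Rational(-7, 25730)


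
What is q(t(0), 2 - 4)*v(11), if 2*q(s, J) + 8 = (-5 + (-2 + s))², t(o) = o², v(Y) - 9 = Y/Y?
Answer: 205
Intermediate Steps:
v(Y) = 10 (v(Y) = 9 + Y/Y = 9 + 1 = 10)
q(s, J) = -4 + (-7 + s)²/2 (q(s, J) = -4 + (-5 + (-2 + s))²/2 = -4 + (-7 + s)²/2)
q(t(0), 2 - 4)*v(11) = (-4 + (-7 + 0²)²/2)*10 = (-4 + (-7 + 0)²/2)*10 = (-4 + (½)*(-7)²)*10 = (-4 + (½)*49)*10 = (-4 + 49/2)*10 = (41/2)*10 = 205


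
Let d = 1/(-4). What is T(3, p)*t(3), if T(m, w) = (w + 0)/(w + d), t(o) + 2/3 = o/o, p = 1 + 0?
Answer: 4/9 ≈ 0.44444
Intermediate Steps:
p = 1
t(o) = ⅓ (t(o) = -⅔ + o/o = -⅔ + 1 = ⅓)
d = -¼ ≈ -0.25000
T(m, w) = w/(-¼ + w) (T(m, w) = (w + 0)/(w - ¼) = w/(-¼ + w))
T(3, p)*t(3) = (4*1/(-1 + 4*1))*(⅓) = (4*1/(-1 + 4))*(⅓) = (4*1/3)*(⅓) = (4*1*(⅓))*(⅓) = (4/3)*(⅓) = 4/9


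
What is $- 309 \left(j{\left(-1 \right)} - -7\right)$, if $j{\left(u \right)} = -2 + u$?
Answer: $-1236$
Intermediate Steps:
$- 309 \left(j{\left(-1 \right)} - -7\right) = - 309 \left(\left(-2 - 1\right) - -7\right) = - 309 \left(-3 + 7\right) = \left(-309\right) 4 = -1236$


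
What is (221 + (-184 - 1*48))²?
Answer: 121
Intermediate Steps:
(221 + (-184 - 1*48))² = (221 + (-184 - 48))² = (221 - 232)² = (-11)² = 121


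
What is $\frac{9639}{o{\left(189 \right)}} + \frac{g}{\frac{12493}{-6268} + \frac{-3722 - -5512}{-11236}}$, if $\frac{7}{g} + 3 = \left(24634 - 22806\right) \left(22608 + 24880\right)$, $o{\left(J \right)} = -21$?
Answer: $- \frac{1510032736423649917}{3289831669499787} \approx -459.0$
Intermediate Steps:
$g = \frac{7}{86808061}$ ($g = \frac{7}{-3 + \left(24634 - 22806\right) \left(22608 + 24880\right)} = \frac{7}{-3 + 1828 \cdot 47488} = \frac{7}{-3 + 86808064} = \frac{7}{86808061} \approx 8.0638 \cdot 10^{-8}$)
$\frac{9639}{o{\left(189 \right)}} + \frac{g}{\frac{12493}{-6268} + \frac{-3722 - -5512}{-11236}} = \frac{9639}{-21} + \frac{7}{86808061 \left(\frac{12493}{-6268} + \frac{-3722 - -5512}{-11236}\right)} = 9639 \left(- \frac{1}{21}\right) + \frac{7}{86808061 \left(12493 \left(- \frac{1}{6268}\right) + \left(-3722 + 5512\right) \left(- \frac{1}{11236}\right)\right)} = -459 + \frac{7}{86808061 \left(- \frac{12493}{6268} + 1790 \left(- \frac{1}{11236}\right)\right)} = -459 + \frac{7}{86808061 \left(- \frac{12493}{6268} - \frac{895}{5618}\right)} = -459 + \frac{7}{86808061 \left(- \frac{37897767}{17606812}\right)} = -459 + \frac{7}{86808061} \left(- \frac{17606812}{37897767}\right) = -459 - \frac{123247684}{3289831669499787} = - \frac{1510032736423649917}{3289831669499787}$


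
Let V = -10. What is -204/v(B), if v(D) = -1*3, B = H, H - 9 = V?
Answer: 68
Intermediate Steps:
H = -1 (H = 9 - 10 = -1)
B = -1
v(D) = -3
-204/v(B) = -204/(-3) = -204*(-⅓) = 68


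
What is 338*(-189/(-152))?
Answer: 31941/76 ≈ 420.28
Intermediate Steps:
338*(-189/(-152)) = 338*(-189*(-1/152)) = 338*(189/152) = 31941/76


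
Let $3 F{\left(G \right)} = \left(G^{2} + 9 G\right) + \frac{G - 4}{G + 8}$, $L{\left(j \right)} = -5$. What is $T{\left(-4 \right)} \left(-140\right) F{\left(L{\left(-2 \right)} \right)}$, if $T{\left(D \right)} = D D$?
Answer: $\frac{51520}{3} \approx 17173.0$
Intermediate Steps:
$F{\left(G \right)} = 3 G + \frac{G^{2}}{3} + \frac{-4 + G}{3 \left(8 + G\right)}$ ($F{\left(G \right)} = \frac{\left(G^{2} + 9 G\right) + \frac{G - 4}{G + 8}}{3} = \frac{\left(G^{2} + 9 G\right) + \frac{-4 + G}{8 + G}}{3} = \frac{G^{2} + 9 G + \frac{-4 + G}{8 + G}}{3} = 3 G + \frac{G^{2}}{3} + \frac{-4 + G}{3 \left(8 + G\right)}$)
$T{\left(D \right)} = D^{2}$
$T{\left(-4 \right)} \left(-140\right) F{\left(L{\left(-2 \right)} \right)} = \left(-4\right)^{2} \left(-140\right) \frac{-4 + \left(-5\right)^{3} + 17 \left(-5\right)^{2} + 73 \left(-5\right)}{3 \left(8 - 5\right)} = 16 \left(-140\right) \frac{-4 - 125 + 17 \cdot 25 - 365}{3 \cdot 3} = - 2240 \cdot \frac{1}{3} \cdot \frac{1}{3} \left(-4 - 125 + 425 - 365\right) = - 2240 \cdot \frac{1}{3} \cdot \frac{1}{3} \left(-69\right) = \left(-2240\right) \left(- \frac{23}{3}\right) = \frac{51520}{3}$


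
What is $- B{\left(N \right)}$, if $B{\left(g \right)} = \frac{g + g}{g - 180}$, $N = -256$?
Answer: $- \frac{128}{109} \approx -1.1743$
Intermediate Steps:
$B{\left(g \right)} = \frac{2 g}{-180 + g}$
$- B{\left(N \right)} = - \frac{2 \left(-256\right)}{-180 - 256} = - \frac{2 \left(-256\right)}{-436} = - \frac{2 \left(-256\right) \left(-1\right)}{436} = \left(-1\right) \frac{128}{109} = - \frac{128}{109}$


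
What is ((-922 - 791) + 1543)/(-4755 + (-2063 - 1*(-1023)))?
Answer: 34/1159 ≈ 0.029336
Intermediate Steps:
((-922 - 791) + 1543)/(-4755 + (-2063 - 1*(-1023))) = (-1713 + 1543)/(-4755 + (-2063 + 1023)) = -170/(-4755 - 1040) = -170/(-5795) = -170*(-1/5795) = 34/1159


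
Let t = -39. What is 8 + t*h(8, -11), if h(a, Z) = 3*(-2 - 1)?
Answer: 359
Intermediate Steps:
h(a, Z) = -9 (h(a, Z) = 3*(-3) = -9)
8 + t*h(8, -11) = 8 - 39*(-9) = 8 + 351 = 359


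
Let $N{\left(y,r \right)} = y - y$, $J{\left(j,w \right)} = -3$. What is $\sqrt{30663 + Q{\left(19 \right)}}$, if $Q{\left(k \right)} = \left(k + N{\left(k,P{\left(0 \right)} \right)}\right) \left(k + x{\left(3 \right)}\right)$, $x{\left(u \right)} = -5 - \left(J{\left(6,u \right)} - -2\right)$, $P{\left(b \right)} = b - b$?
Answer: $2 \sqrt{7737} \approx 175.92$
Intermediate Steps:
$P{\left(b \right)} = 0$
$N{\left(y,r \right)} = 0$
$x{\left(u \right)} = -4$ ($x{\left(u \right)} = -5 - \left(-3 - -2\right) = -5 - \left(-3 + 2\right) = -5 - -1 = -5 + 1 = -4$)
$Q{\left(k \right)} = k \left(-4 + k\right)$ ($Q{\left(k \right)} = \left(k + 0\right) \left(k - 4\right) = k \left(-4 + k\right)$)
$\sqrt{30663 + Q{\left(19 \right)}} = \sqrt{30663 + 19 \left(-4 + 19\right)} = \sqrt{30663 + 19 \cdot 15} = \sqrt{30663 + 285} = \sqrt{30948} = 2 \sqrt{7737}$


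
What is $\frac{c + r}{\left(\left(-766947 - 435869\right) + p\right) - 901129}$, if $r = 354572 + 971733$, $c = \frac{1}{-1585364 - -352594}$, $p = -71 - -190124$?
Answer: $- \frac{1635029014849}{2359388640840} \approx -0.69299$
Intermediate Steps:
$p = 190053$ ($p = -71 + 190124 = 190053$)
$c = - \frac{1}{1232770}$ ($c = \frac{1}{-1585364 + 352594} = \frac{1}{-1232770} = - \frac{1}{1232770} \approx -8.1118 \cdot 10^{-7}$)
$r = 1326305$
$\frac{c + r}{\left(\left(-766947 - 435869\right) + p\right) - 901129} = \frac{- \frac{1}{1232770} + 1326305}{\left(\left(-766947 - 435869\right) + 190053\right) - 901129} = \frac{1635029014849}{1232770 \left(\left(-1202816 + 190053\right) - 901129\right)} = \frac{1635029014849}{1232770 \left(-1012763 - 901129\right)} = \frac{1635029014849}{1232770 \left(-1913892\right)} = \frac{1635029014849}{1232770} \left(- \frac{1}{1913892}\right) = - \frac{1635029014849}{2359388640840}$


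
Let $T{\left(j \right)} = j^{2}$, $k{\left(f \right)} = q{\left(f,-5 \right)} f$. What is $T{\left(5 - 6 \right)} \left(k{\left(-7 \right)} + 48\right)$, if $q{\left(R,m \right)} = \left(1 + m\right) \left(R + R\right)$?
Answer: $-344$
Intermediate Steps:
$q{\left(R,m \right)} = 2 R \left(1 + m\right)$ ($q{\left(R,m \right)} = \left(1 + m\right) 2 R = 2 R \left(1 + m\right)$)
$k{\left(f \right)} = - 8 f^{2}$ ($k{\left(f \right)} = 2 f \left(1 - 5\right) f = 2 f \left(-4\right) f = - 8 f f = - 8 f^{2}$)
$T{\left(5 - 6 \right)} \left(k{\left(-7 \right)} + 48\right) = \left(5 - 6\right)^{2} \left(- 8 \left(-7\right)^{2} + 48\right) = \left(5 - 6\right)^{2} \left(\left(-8\right) 49 + 48\right) = \left(-1\right)^{2} \left(-392 + 48\right) = 1 \left(-344\right) = -344$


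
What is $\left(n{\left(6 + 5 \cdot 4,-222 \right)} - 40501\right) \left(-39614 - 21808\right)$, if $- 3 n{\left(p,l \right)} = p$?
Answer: $2488184746$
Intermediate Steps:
$n{\left(p,l \right)} = - \frac{p}{3}$
$\left(n{\left(6 + 5 \cdot 4,-222 \right)} - 40501\right) \left(-39614 - 21808\right) = \left(- \frac{6 + 5 \cdot 4}{3} - 40501\right) \left(-39614 - 21808\right) = \left(- \frac{6 + 20}{3} - 40501\right) \left(-61422\right) = \left(\left(- \frac{1}{3}\right) 26 - 40501\right) \left(-61422\right) = \left(- \frac{26}{3} - 40501\right) \left(-61422\right) = \left(- \frac{121529}{3}\right) \left(-61422\right) = 2488184746$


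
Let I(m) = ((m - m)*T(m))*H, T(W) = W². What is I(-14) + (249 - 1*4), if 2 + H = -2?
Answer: 245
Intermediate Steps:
H = -4 (H = -2 - 2 = -4)
I(m) = 0 (I(m) = ((m - m)*m²)*(-4) = (0*m²)*(-4) = 0*(-4) = 0)
I(-14) + (249 - 1*4) = 0 + (249 - 1*4) = 0 + (249 - 4) = 0 + 245 = 245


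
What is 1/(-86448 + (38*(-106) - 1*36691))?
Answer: -1/127167 ≈ -7.8637e-6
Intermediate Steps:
1/(-86448 + (38*(-106) - 1*36691)) = 1/(-86448 + (-4028 - 36691)) = 1/(-86448 - 40719) = 1/(-127167) = -1/127167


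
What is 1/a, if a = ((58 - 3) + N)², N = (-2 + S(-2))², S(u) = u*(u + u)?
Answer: 1/8281 ≈ 0.00012076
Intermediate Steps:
S(u) = 2*u² (S(u) = u*(2*u) = 2*u²)
N = 36 (N = (-2 + 2*(-2)²)² = (-2 + 2*4)² = (-2 + 8)² = 6² = 36)
a = 8281 (a = ((58 - 3) + 36)² = (55 + 36)² = 91² = 8281)
1/a = 1/8281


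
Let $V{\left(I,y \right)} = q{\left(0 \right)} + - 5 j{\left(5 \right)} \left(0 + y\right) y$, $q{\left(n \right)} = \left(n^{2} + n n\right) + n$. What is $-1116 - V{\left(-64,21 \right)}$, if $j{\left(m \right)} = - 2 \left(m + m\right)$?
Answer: $-45216$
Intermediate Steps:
$j{\left(m \right)} = - 4 m$ ($j{\left(m \right)} = - 2 \cdot 2 m = - 4 m$)
$q{\left(n \right)} = n + 2 n^{2}$ ($q{\left(n \right)} = \left(n^{2} + n^{2}\right) + n = 2 n^{2} + n = n + 2 n^{2}$)
$V{\left(I,y \right)} = 100 y^{2}$ ($V{\left(I,y \right)} = 0 \left(1 + 2 \cdot 0\right) + - 5 \left(-4\right) 5 \left(0 + y\right) y = 0 \left(1 + 0\right) + - 5 \left(- 20 y\right) y = 0 \cdot 1 + 100 y y = 0 + 100 y^{2} = 100 y^{2}$)
$-1116 - V{\left(-64,21 \right)} = -1116 - 100 \cdot 21^{2} = -1116 - 100 \cdot 441 = -1116 - 44100 = -45216$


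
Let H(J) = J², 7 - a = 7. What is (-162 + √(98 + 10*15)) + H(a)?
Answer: -162 + 2*√62 ≈ -146.25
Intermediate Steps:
a = 0 (a = 7 - 1*7 = 7 - 7 = 0)
(-162 + √(98 + 10*15)) + H(a) = (-162 + √(98 + 10*15)) + 0² = (-162 + √(98 + 150)) + 0 = (-162 + √248) + 0 = (-162 + 2*√62) + 0 = -162 + 2*√62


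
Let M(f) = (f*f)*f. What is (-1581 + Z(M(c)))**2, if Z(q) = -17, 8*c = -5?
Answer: 2553604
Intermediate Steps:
c = -5/8 (c = (1/8)*(-5) = -5/8 ≈ -0.62500)
M(f) = f**3 (M(f) = f**2*f = f**3)
(-1581 + Z(M(c)))**2 = (-1581 - 17)**2 = (-1598)**2 = 2553604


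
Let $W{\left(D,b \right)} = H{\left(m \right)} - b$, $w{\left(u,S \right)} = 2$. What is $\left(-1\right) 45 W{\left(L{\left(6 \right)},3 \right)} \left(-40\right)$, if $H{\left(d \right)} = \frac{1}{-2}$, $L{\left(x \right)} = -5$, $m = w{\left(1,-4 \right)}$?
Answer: $-6300$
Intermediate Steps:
$m = 2$
$H{\left(d \right)} = - \frac{1}{2}$
$W{\left(D,b \right)} = - \frac{1}{2} - b$
$\left(-1\right) 45 W{\left(L{\left(6 \right)},3 \right)} \left(-40\right) = \left(-1\right) 45 \left(- \frac{1}{2} - 3\right) \left(-40\right) = - 45 \left(- \frac{1}{2} - 3\right) \left(-40\right) = \left(-45\right) \left(- \frac{7}{2}\right) \left(-40\right) = \frac{315}{2} \left(-40\right) = -6300$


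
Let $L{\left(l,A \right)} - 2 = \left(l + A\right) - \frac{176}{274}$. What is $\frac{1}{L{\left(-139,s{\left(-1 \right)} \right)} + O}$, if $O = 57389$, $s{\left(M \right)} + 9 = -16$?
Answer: $\frac{137}{7840011} \approx 1.7474 \cdot 10^{-5}$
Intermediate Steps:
$s{\left(M \right)} = -25$ ($s{\left(M \right)} = -9 - 16 = -25$)
$L{\left(l,A \right)} = \frac{186}{137} + A + l$ ($L{\left(l,A \right)} = 2 - \left(\frac{88}{137} - A - l\right) = 2 + \left(- \frac{88}{137} + A + l\right) = \frac{186}{137} + A + l$)
$\frac{1}{L{\left(-139,s{\left(-1 \right)} \right)} + O} = \frac{1}{\left(\frac{186}{137} - 25 - 139\right) + 57389} = \frac{1}{- \frac{22282}{137} + 57389} = \frac{1}{\frac{7840011}{137}} = \frac{137}{7840011}$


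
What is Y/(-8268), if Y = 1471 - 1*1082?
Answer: -389/8268 ≈ -0.047049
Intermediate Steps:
Y = 389 (Y = 1471 - 1082 = 389)
Y/(-8268) = 389/(-8268) = 389*(-1/8268) = -389/8268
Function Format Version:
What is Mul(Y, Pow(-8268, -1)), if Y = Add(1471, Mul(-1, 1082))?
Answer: Rational(-389, 8268) ≈ -0.047049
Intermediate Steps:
Y = 389 (Y = Add(1471, -1082) = 389)
Mul(Y, Pow(-8268, -1)) = Mul(389, Pow(-8268, -1)) = Mul(389, Rational(-1, 8268)) = Rational(-389, 8268)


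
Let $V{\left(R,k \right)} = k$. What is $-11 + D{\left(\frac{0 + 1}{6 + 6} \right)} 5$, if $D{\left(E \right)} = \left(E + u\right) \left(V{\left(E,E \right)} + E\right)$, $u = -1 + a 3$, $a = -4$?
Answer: $- \frac{1567}{72} \approx -21.764$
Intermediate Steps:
$u = -13$ ($u = -1 - 12 = -13$)
$D{\left(E \right)} = 2 E \left(-13 + E\right)$ ($D{\left(E \right)} = \left(E - 13\right) \left(E + E\right) = \left(-13 + E\right) 2 E = 2 E \left(-13 + E\right)$)
$-11 + D{\left(\frac{0 + 1}{6 + 6} \right)} 5 = -11 + 2 \frac{0 + 1}{6 + 6} \left(-13 + \frac{0 + 1}{6 + 6}\right) 5 = -11 + 2 \cdot 1 \cdot \frac{1}{12} \left(-13 + 1 \cdot \frac{1}{12}\right) 5 = -11 + 2 \cdot \frac{1}{12} \left(-13 + \frac{1}{12}\right) 5 = -11 + 2 \cdot \frac{1}{12} \left(- \frac{155}{12}\right) 5 = -11 - \frac{775}{72} = - \frac{1567}{72}$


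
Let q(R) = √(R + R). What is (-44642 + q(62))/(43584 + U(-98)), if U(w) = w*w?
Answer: -22321/26594 + √31/26594 ≈ -0.83912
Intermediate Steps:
U(w) = w²
q(R) = √2*√R (q(R) = √(2*R) = √2*√R)
(-44642 + q(62))/(43584 + U(-98)) = (-44642 + √2*√62)/(43584 + (-98)²) = (-44642 + 2*√31)/(43584 + 9604) = (-44642 + 2*√31)/53188 = (-44642 + 2*√31)*(1/53188) = -22321/26594 + √31/26594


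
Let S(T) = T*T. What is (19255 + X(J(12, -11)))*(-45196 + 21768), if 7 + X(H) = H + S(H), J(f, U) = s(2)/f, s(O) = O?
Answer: -4058520295/9 ≈ -4.5095e+8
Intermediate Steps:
S(T) = T²
J(f, U) = 2/f
X(H) = -7 + H + H² (X(H) = -7 + (H + H²) = -7 + H + H²)
(19255 + X(J(12, -11)))*(-45196 + 21768) = (19255 + (-7 + 2/12 + (2/12)²))*(-45196 + 21768) = (19255 + (-7 + 2*(1/12) + (2*(1/12))²))*(-23428) = (19255 + (-7 + ⅙ + (⅙)²))*(-23428) = (19255 + (-7 + ⅙ + 1/36))*(-23428) = (19255 - 245/36)*(-23428) = (692935/36)*(-23428) = -4058520295/9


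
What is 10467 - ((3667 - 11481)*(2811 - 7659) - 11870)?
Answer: -37859935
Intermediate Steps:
10467 - ((3667 - 11481)*(2811 - 7659) - 11870) = 10467 - (-7814*(-4848) - 11870) = 10467 - (37882272 - 11870) = 10467 - 1*37870402 = 10467 - 37870402 = -37859935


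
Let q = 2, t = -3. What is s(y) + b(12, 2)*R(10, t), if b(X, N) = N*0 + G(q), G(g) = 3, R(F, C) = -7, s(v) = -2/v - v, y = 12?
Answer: -199/6 ≈ -33.167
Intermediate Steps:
s(v) = -v - 2/v
b(X, N) = 3 (b(X, N) = N*0 + 3 = 0 + 3 = 3)
s(y) + b(12, 2)*R(10, t) = (-1*12 - 2/12) + 3*(-7) = (-12 - 2*1/12) - 21 = (-12 - ⅙) - 21 = -73/6 - 21 = -199/6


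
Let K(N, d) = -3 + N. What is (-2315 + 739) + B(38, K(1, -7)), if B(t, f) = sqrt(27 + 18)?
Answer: -1576 + 3*sqrt(5) ≈ -1569.3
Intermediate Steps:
B(t, f) = 3*sqrt(5) (B(t, f) = sqrt(45) = 3*sqrt(5))
(-2315 + 739) + B(38, K(1, -7)) = (-2315 + 739) + 3*sqrt(5) = -1576 + 3*sqrt(5)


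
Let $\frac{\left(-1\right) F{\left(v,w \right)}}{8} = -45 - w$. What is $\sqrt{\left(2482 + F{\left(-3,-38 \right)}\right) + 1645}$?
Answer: $\sqrt{4183} \approx 64.676$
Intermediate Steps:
$F{\left(v,w \right)} = 360 + 8 w$ ($F{\left(v,w \right)} = - 8 \left(-45 - w\right) = 360 + 8 w$)
$\sqrt{\left(2482 + F{\left(-3,-38 \right)}\right) + 1645} = \sqrt{\left(2482 + \left(360 + 8 \left(-38\right)\right)\right) + 1645} = \sqrt{\left(2482 + \left(360 - 304\right)\right) + 1645} = \sqrt{\left(2482 + 56\right) + 1645} = \sqrt{2538 + 1645} = \sqrt{4183}$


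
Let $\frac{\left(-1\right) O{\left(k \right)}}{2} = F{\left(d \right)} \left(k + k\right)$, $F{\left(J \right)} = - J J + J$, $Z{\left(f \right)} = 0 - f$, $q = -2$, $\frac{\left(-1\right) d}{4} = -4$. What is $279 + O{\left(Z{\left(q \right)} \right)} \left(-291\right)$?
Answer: $-558441$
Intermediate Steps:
$d = 16$ ($d = \left(-4\right) \left(-4\right) = 16$)
$Z{\left(f \right)} = - f$
$F{\left(J \right)} = J - J^{2}$ ($F{\left(J \right)} = - J^{2} + J = J - J^{2}$)
$O{\left(k \right)} = 960 k$ ($O{\left(k \right)} = - 2 \cdot 16 \left(1 - 16\right) \left(k + k\right) = - 2 \cdot 16 \left(1 - 16\right) 2 k = - 2 \cdot 16 \left(-15\right) 2 k = - 2 \left(- 240 \cdot 2 k\right) = - 2 \left(- 480 k\right) = 960 k$)
$279 + O{\left(Z{\left(q \right)} \right)} \left(-291\right) = 279 + 960 \left(\left(-1\right) \left(-2\right)\right) \left(-291\right) = 279 + 960 \cdot 2 \left(-291\right) = 279 + 1920 \left(-291\right) = 279 - 558720 = -558441$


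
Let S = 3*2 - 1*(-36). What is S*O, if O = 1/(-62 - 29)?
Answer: -6/13 ≈ -0.46154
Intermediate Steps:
S = 42 (S = 6 + 36 = 42)
O = -1/91 (O = 1/(-91) = -1/91 ≈ -0.010989)
S*O = 42*(-1/91) = -6/13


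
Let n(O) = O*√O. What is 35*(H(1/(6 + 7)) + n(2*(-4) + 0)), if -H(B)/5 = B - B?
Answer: -560*I*√2 ≈ -791.96*I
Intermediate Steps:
H(B) = 0 (H(B) = -5*(B - B) = -5*0 = 0)
n(O) = O^(3/2)
35*(H(1/(6 + 7)) + n(2*(-4) + 0)) = 35*(0 + (2*(-4) + 0)^(3/2)) = 35*(0 + (-8 + 0)^(3/2)) = 35*(0 + (-8)^(3/2)) = 35*(0 - 16*I*√2) = 35*(-16*I*√2) = -560*I*√2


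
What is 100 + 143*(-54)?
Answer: -7622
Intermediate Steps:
100 + 143*(-54) = 100 - 7722 = -7622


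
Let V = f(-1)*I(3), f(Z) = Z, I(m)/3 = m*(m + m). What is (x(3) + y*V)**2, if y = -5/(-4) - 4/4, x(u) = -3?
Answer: 1089/4 ≈ 272.25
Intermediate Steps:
I(m) = 6*m**2 (I(m) = 3*(m*(m + m)) = 3*(m*(2*m)) = 3*(2*m**2) = 6*m**2)
V = -54 (V = -6*3**2 = -6*9 = -1*54 = -54)
y = 1/4 (y = -5*(-1/4) - 4*1/4 = 5/4 - 1 = 1/4 ≈ 0.25000)
(x(3) + y*V)**2 = (-3 + (1/4)*(-54))**2 = (-3 - 27/2)**2 = (-33/2)**2 = 1089/4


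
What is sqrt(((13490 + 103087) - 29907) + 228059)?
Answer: sqrt(314729) ≈ 561.01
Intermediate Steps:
sqrt(((13490 + 103087) - 29907) + 228059) = sqrt((116577 - 29907) + 228059) = sqrt(86670 + 228059) = sqrt(314729)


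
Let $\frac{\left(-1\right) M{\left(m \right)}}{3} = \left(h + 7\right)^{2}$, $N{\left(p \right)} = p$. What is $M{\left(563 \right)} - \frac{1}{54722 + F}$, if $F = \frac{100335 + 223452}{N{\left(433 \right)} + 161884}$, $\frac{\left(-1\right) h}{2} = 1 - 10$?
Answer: $- \frac{16654940151692}{8882634661} \approx -1875.0$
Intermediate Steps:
$h = 18$ ($h = - 2 \left(1 - 10\right) = \left(-2\right) \left(-9\right) = 18$)
$F = \frac{323787}{162317}$ ($F = \frac{100335 + 223452}{433 + 161884} = \frac{323787}{162317} \approx 1.9948$)
$M{\left(m \right)} = -1875$ ($M{\left(m \right)} = - 3 \left(18 + 7\right)^{2} = - 3 \cdot 25^{2} = \left(-3\right) 625 = -1875$)
$M{\left(563 \right)} - \frac{1}{54722 + F} = -1875 - \frac{1}{54722 + \frac{323787}{162317}} = -1875 - \frac{1}{\frac{8882634661}{162317}} = -1875 - \frac{162317}{8882634661} = - \frac{16654940151692}{8882634661}$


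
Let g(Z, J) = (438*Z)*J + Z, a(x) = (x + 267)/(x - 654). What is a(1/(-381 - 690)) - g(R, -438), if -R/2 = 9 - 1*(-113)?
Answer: -32787146901976/700435 ≈ -4.6810e+7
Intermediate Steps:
a(x) = (267 + x)/(-654 + x)
R = -244 (R = -2*(9 - 1*(-113)) = -2*(9 + 113) = -2*122 = -244)
g(Z, J) = Z + 438*J*Z (g(Z, J) = 438*J*Z + Z = Z + 438*J*Z)
a(1/(-381 - 690)) - g(R, -438) = (267 + 1/(-381 - 690))/(-654 + 1/(-381 - 690)) - (-244)*(1 + 438*(-438)) = (267 + 1/(-1071))/(-654 + 1/(-1071)) - (-244)*(1 - 191844) = (267 - 1/1071)/(-654 - 1/1071) - (-244)*(-191843) = (285956/1071)/(-700435/1071) - 1*46809692 = -1071/700435*285956/1071 - 46809692 = -285956/700435 - 46809692 = -32787146901976/700435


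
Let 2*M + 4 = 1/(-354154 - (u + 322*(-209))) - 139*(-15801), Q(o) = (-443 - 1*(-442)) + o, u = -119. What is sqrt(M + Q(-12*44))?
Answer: sqrt(90245759825677038)/286737 ≈ 1047.7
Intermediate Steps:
Q(o) = -1 + o (Q(o) = (-443 + 442) + o = -1 + o)
M = 314885254447/286737 (M = -2 + (1/(-354154 - (-119 + 322*(-209))) - 139*(-15801))/2 = -2 + (1/(-354154 - (-119 - 67298)) + 2196339)/2 = -2 + (1/(-354154 - 1*(-67417)) + 2196339)/2 = -2 + (1/(-354154 + 67417) + 2196339)/2 = -2 + (1/(-286737) + 2196339)/2 = -2 + (-1/286737 + 2196339)/2 = -2 + (1/2)*(629771655842/286737) = -2 + 314885827921/286737 = 314885254447/286737 ≈ 1.0982e+6)
sqrt(M + Q(-12*44)) = sqrt(314885254447/286737 + (-1 - 12*44)) = sqrt(314885254447/286737 + (-1 - 528)) = sqrt(314885254447/286737 - 529) = sqrt(314733570574/286737) = sqrt(90245759825677038)/286737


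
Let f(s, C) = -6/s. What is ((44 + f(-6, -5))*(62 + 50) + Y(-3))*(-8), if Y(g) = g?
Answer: -40296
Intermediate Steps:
((44 + f(-6, -5))*(62 + 50) + Y(-3))*(-8) = ((44 - 6/(-6))*(62 + 50) - 3)*(-8) = ((44 - 6*(-1/6))*112 - 3)*(-8) = ((44 + 1)*112 - 3)*(-8) = (45*112 - 3)*(-8) = (5040 - 3)*(-8) = 5037*(-8) = -40296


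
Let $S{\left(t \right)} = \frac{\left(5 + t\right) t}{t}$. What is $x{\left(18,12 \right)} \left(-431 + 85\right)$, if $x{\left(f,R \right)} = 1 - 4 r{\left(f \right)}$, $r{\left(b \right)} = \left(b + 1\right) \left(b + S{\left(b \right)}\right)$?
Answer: $1077790$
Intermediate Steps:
$S{\left(t \right)} = 5 + t$ ($S{\left(t \right)} = \frac{t \left(5 + t\right)}{t} = 5 + t$)
$r{\left(b \right)} = \left(1 + b\right) \left(5 + 2 b\right)$ ($r{\left(b \right)} = \left(b + 1\right) \left(b + \left(5 + b\right)\right) = \left(1 + b\right) \left(5 + 2 b\right)$)
$x{\left(f,R \right)} = -19 - 28 f - 8 f^{2}$ ($x{\left(f,R \right)} = 1 - 4 \left(5 + 2 f^{2} + 7 f\right) = 1 - \left(20 + 8 f^{2} + 28 f\right) = -19 - 28 f - 8 f^{2}$)
$x{\left(18,12 \right)} \left(-431 + 85\right) = \left(-19 - 504 - 8 \cdot 18^{2}\right) \left(-431 + 85\right) = \left(-19 - 504 - 2592\right) \left(-346\right) = \left(-3115\right) \left(-346\right) = 1077790$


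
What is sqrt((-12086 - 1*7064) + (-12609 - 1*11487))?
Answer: I*sqrt(43246) ≈ 207.96*I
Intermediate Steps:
sqrt((-12086 - 1*7064) + (-12609 - 1*11487)) = sqrt((-12086 - 7064) + (-12609 - 11487)) = sqrt(-19150 - 24096) = sqrt(-43246) = I*sqrt(43246)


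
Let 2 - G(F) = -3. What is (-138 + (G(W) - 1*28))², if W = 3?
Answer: 25921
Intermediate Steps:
G(F) = 5 (G(F) = 2 - 1*(-3) = 2 + 3 = 5)
(-138 + (G(W) - 1*28))² = (-138 + (5 - 1*28))² = (-138 + (5 - 28))² = (-138 - 23)² = (-161)² = 25921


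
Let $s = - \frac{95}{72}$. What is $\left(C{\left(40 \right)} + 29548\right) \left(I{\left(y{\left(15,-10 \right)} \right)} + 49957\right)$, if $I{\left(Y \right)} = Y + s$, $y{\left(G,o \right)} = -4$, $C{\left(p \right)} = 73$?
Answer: $\frac{106532548541}{72} \approx 1.4796 \cdot 10^{9}$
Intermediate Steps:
$s = - \frac{95}{72}$ ($s = \left(-95\right) \frac{1}{72} = - \frac{95}{72} \approx -1.3194$)
$I{\left(Y \right)} = - \frac{95}{72} + Y$ ($I{\left(Y \right)} = Y - \frac{95}{72} = - \frac{95}{72} + Y$)
$\left(C{\left(40 \right)} + 29548\right) \left(I{\left(y{\left(15,-10 \right)} \right)} + 49957\right) = \left(73 + 29548\right) \left(\left(- \frac{95}{72} - 4\right) + 49957\right) = 29621 \left(- \frac{383}{72} + 49957\right) = 29621 \cdot \frac{3596521}{72} = \frac{106532548541}{72}$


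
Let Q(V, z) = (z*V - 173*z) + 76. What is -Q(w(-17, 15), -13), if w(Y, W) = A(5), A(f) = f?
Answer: -2260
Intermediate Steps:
w(Y, W) = 5
Q(V, z) = 76 - 173*z + V*z (Q(V, z) = (V*z - 173*z) + 76 = (-173*z + V*z) + 76 = 76 - 173*z + V*z)
-Q(w(-17, 15), -13) = -(76 - 173*(-13) + 5*(-13)) = -(76 + 2249 - 65) = -1*2260 = -2260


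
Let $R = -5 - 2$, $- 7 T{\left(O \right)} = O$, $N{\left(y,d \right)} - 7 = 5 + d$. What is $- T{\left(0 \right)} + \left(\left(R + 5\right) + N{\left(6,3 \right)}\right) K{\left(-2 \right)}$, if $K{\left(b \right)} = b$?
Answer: $-26$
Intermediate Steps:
$N{\left(y,d \right)} = 12 + d$ ($N{\left(y,d \right)} = 7 + \left(5 + d\right) = 12 + d$)
$T{\left(O \right)} = - \frac{O}{7}$
$R = -7$
$- T{\left(0 \right)} + \left(\left(R + 5\right) + N{\left(6,3 \right)}\right) K{\left(-2 \right)} = - \frac{\left(-1\right) 0}{7} + \left(\left(-7 + 5\right) + \left(12 + 3\right)\right) \left(-2\right) = \left(-1\right) 0 + \left(-2 + 15\right) \left(-2\right) = 0 + 13 \left(-2\right) = 0 - 26 = -26$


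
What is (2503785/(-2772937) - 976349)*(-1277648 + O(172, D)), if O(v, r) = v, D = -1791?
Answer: 3458583298131945848/2772937 ≈ 1.2473e+12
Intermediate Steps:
(2503785/(-2772937) - 976349)*(-1277648 + O(172, D)) = (2503785/(-2772937) - 976349)*(-1277648 + 172) = (2503785*(-1/2772937) - 976349)*(-1277476) = (-2503785/2772937 - 976349)*(-1277476) = -2707356770798/2772937*(-1277476) = 3458583298131945848/2772937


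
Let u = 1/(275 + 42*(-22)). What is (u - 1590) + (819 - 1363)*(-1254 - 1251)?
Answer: 883373369/649 ≈ 1.3611e+6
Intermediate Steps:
u = -1/649 (u = 1/(275 - 924) = 1/(-649) = -1/649 ≈ -0.0015408)
(u - 1590) + (819 - 1363)*(-1254 - 1251) = (-1/649 - 1590) + (819 - 1363)*(-1254 - 1251) = -1031911/649 - 544*(-2505) = -1031911/649 + 1362720 = 883373369/649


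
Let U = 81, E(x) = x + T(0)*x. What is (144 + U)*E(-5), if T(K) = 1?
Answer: -2250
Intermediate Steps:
E(x) = 2*x (E(x) = x + 1*x = x + x = 2*x)
(144 + U)*E(-5) = (144 + 81)*(2*(-5)) = 225*(-10) = -2250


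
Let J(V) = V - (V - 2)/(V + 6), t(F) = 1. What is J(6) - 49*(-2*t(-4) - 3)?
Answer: 752/3 ≈ 250.67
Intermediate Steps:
J(V) = V - (-2 + V)/(6 + V)
J(6) - 49*(-2*t(-4) - 3) = (2 + 6**2 + 5*6)/(6 + 6) - 49*(-2*1 - 3) = (2 + 36 + 30)/12 - 49*(-2 - 3) = (1/12)*68 - 49*(-5) = 17/3 + 245 = 752/3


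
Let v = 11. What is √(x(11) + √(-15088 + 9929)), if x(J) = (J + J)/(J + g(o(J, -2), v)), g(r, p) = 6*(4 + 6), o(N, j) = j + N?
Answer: √(1562 + 5041*I*√5159)/71 ≈ 6.0057 + 5.9798*I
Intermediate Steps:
o(N, j) = N + j
g(r, p) = 60 (g(r, p) = 6*10 = 60)
x(J) = 2*J/(60 + J) (x(J) = (J + J)/(J + 60) = (2*J)/(60 + J) = 2*J/(60 + J))
√(x(11) + √(-15088 + 9929)) = √(2*11/(60 + 11) + √(-15088 + 9929)) = √(2*11/71 + √(-5159)) = √(2*11*(1/71) + I*√5159) = √(22/71 + I*√5159)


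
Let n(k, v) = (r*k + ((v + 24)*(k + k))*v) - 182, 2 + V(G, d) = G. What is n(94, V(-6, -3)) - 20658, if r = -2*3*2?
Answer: -46032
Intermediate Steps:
V(G, d) = -2 + G
r = -12 (r = -6*2 = -12)
n(k, v) = -182 - 12*k + 2*k*v*(24 + v) (n(k, v) = (-12*k + ((v + 24)*(k + k))*v) - 182 = (-12*k + ((24 + v)*(2*k))*v) - 182 = (-12*k + (2*k*(24 + v))*v) - 182 = (-12*k + 2*k*v*(24 + v)) - 182 = -182 - 12*k + 2*k*v*(24 + v))
n(94, V(-6, -3)) - 20658 = (-182 - 12*94 + 2*94*(-2 - 6)² + 48*94*(-2 - 6)) - 20658 = (-182 - 1128 + 2*94*(-8)² + 48*94*(-8)) - 20658 = (-182 - 1128 + 2*94*64 - 36096) - 20658 = (-182 - 1128 + 12032 - 36096) - 20658 = -25374 - 20658 = -46032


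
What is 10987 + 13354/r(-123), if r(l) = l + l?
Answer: 1344724/123 ≈ 10933.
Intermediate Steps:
r(l) = 2*l
10987 + 13354/r(-123) = 10987 + 13354/((2*(-123))) = 10987 + 13354/(-246) = 10987 + 13354*(-1/246) = 10987 - 6677/123 = 1344724/123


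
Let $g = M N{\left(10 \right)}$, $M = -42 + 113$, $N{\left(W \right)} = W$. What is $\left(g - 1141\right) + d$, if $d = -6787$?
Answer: $-7218$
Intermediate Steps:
$M = 71$
$g = 710$ ($g = 71 \cdot 10 = 710$)
$\left(g - 1141\right) + d = \left(710 - 1141\right) - 6787 = -431 - 6787 = -7218$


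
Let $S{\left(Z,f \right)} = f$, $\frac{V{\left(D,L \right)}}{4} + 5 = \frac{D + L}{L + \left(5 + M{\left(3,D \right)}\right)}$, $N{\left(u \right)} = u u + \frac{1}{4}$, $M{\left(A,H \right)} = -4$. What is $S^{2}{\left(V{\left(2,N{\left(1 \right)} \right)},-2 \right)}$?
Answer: $4$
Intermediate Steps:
$N{\left(u \right)} = \frac{1}{4} + u^{2}$ ($N{\left(u \right)} = u^{2} + \frac{1}{4} = \frac{1}{4} + u^{2}$)
$V{\left(D,L \right)} = -20 + \frac{4 \left(D + L\right)}{1 + L}$ ($V{\left(D,L \right)} = -20 + 4 \frac{D + L}{L + \left(5 - 4\right)} = -20 + 4 \frac{D + L}{L + 1} = -20 + 4 \frac{D + L}{1 + L} = -20 + \frac{4 \left(D + L\right)}{1 + L}$)
$S^{2}{\left(V{\left(2,N{\left(1 \right)} \right)},-2 \right)} = \left(-2\right)^{2} = 4$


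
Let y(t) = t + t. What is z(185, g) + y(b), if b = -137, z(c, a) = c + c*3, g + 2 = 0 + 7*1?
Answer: 466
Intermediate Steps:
g = 5 (g = -2 + (0 + 7*1) = -2 + (0 + 7) = -2 + 7 = 5)
z(c, a) = 4*c (z(c, a) = c + 3*c = 4*c)
y(t) = 2*t
z(185, g) + y(b) = 4*185 + 2*(-137) = 740 - 274 = 466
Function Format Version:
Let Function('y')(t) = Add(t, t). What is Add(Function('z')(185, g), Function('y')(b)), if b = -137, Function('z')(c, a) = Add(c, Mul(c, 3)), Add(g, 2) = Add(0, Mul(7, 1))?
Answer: 466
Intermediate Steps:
g = 5 (g = Add(-2, Add(0, Mul(7, 1))) = Add(-2, Add(0, 7)) = Add(-2, 7) = 5)
Function('z')(c, a) = Mul(4, c) (Function('z')(c, a) = Add(c, Mul(3, c)) = Mul(4, c))
Function('y')(t) = Mul(2, t)
Add(Function('z')(185, g), Function('y')(b)) = Add(Mul(4, 185), Mul(2, -137)) = Add(740, -274) = 466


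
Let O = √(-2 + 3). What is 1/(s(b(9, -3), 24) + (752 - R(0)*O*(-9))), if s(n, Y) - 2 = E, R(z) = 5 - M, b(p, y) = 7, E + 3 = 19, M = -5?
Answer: 1/860 ≈ 0.0011628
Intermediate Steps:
E = 16 (E = -3 + 19 = 16)
O = 1 (O = √1 = 1)
R(z) = 10 (R(z) = 5 - 1*(-5) = 5 + 5 = 10)
s(n, Y) = 18 (s(n, Y) = 2 + 16 = 18)
1/(s(b(9, -3), 24) + (752 - R(0)*O*(-9))) = 1/(18 + (752 - 10*1*(-9))) = 1/(18 + (752 - 10*(-9))) = 1/(18 + (752 - 1*(-90))) = 1/(18 + (752 + 90)) = 1/(18 + 842) = 1/860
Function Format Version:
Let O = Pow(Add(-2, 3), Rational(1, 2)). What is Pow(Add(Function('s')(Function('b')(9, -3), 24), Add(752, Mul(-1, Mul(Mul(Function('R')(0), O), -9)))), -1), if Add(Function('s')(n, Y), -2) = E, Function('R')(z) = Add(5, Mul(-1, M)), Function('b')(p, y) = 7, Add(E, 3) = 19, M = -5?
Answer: Rational(1, 860) ≈ 0.0011628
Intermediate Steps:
E = 16 (E = Add(-3, 19) = 16)
O = 1 (O = Pow(1, Rational(1, 2)) = 1)
Function('R')(z) = 10 (Function('R')(z) = Add(5, Mul(-1, -5)) = Add(5, 5) = 10)
Function('s')(n, Y) = 18 (Function('s')(n, Y) = Add(2, 16) = 18)
Pow(Add(Function('s')(Function('b')(9, -3), 24), Add(752, Mul(-1, Mul(Mul(Function('R')(0), O), -9)))), -1) = Pow(Add(18, Add(752, Mul(-1, Mul(Mul(10, 1), -9)))), -1) = Pow(Add(18, Add(752, Mul(-1, Mul(10, -9)))), -1) = Pow(Add(18, Add(752, Mul(-1, -90))), -1) = Pow(Add(18, Add(752, 90)), -1) = Pow(Add(18, 842), -1) = Pow(860, -1) = Rational(1, 860)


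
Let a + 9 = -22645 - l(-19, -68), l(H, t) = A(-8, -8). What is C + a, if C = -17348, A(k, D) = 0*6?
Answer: -40002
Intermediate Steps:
A(k, D) = 0
l(H, t) = 0
a = -22654 (a = -9 + (-22645 - 1*0) = -9 + (-22645 + 0) = -9 - 22645 = -22654)
C + a = -17348 - 22654 = -40002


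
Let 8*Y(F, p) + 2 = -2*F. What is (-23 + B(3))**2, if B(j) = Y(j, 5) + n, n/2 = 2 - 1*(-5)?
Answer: 100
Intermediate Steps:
Y(F, p) = -1/4 - F/4 (Y(F, p) = -1/4 + (-2*F)/8 = -1/4 - F/4)
n = 14 (n = 2*(2 - 1*(-5)) = 2*(2 + 5) = 2*7 = 14)
B(j) = 55/4 - j/4 (B(j) = (-1/4 - j/4) + 14 = 55/4 - j/4)
(-23 + B(3))**2 = (-23 + (55/4 - 1/4*3))**2 = (-23 + (55/4 - 3/4))**2 = (-23 + 13)**2 = (-10)**2 = 100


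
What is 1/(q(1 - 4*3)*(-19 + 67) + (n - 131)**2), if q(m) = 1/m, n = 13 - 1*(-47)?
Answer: 11/55403 ≈ 0.00019855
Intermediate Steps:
n = 60 (n = 13 + 47 = 60)
1/(q(1 - 4*3)*(-19 + 67) + (n - 131)**2) = 1/((-19 + 67)/(1 - 4*3) + (60 - 131)**2) = 1/(48/(1 - 12) + (-71)**2) = 1/(48/(-11) + 5041) = 1/(-1/11*48 + 5041) = 1/(-48/11 + 5041) = 1/(55403/11) = 11/55403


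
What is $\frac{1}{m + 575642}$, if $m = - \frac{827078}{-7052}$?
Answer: $\frac{3526}{2030127231} \approx 1.7368 \cdot 10^{-6}$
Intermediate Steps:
$m = \frac{413539}{3526}$ ($m = \left(-827078\right) \left(- \frac{1}{7052}\right) = \frac{413539}{3526} \approx 117.28$)
$\frac{1}{m + 575642} = \frac{1}{\frac{413539}{3526} + 575642} = \frac{1}{\frac{2030127231}{3526}} = \frac{3526}{2030127231}$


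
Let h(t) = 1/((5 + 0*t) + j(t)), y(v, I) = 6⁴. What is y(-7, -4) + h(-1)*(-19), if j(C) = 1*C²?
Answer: 7757/6 ≈ 1292.8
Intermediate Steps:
y(v, I) = 1296
j(C) = C²
h(t) = 1/(5 + t²) (h(t) = 1/((5 + 0*t) + t²) = 1/((5 + 0) + t²) = 1/(5 + t²))
y(-7, -4) + h(-1)*(-19) = 1296 - 19/(5 + (-1)²) = 1296 - 19/(5 + 1) = 1296 - 19/6 = 7757/6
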